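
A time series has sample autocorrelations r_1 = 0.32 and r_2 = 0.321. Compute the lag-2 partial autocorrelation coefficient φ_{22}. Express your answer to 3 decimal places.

φ_{22} = (r_2 − r_1²) / (1 − r_1²)
r_1² = (0.32)² = 0.1024
Numerator = 0.321 − 0.1024 = 0.2186; denominator = 1 − 0.1024 = 0.8976
φ_{22} = 0.2186 / 0.8976 = 0.244

0.244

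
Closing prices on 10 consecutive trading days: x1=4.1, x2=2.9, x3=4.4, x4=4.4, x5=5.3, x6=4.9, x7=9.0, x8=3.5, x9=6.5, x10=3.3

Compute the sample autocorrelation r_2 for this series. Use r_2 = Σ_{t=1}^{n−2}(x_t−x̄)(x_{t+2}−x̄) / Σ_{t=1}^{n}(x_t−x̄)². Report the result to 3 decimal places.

Mean x̄ = (4.1 + 2.9 + 4.4 + 4.4 + 5.3 + 4.9 + 9.0 + 3.5 + 6.5 + 3.3)/10 = 4.8300
Numerator Σ_{t=1}^{8}(x_t−x̄)(x_{t+2}−x̄) = 11.7772
Denominator Σ(x_t−x̄)² = 29.1410
r_2 = 11.7772 / 29.1410 = 0.404

0.404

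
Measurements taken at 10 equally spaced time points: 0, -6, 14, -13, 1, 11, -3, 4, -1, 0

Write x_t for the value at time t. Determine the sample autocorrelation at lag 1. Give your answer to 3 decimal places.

-0.593

Mean x̄ = (0 − 6 + 14 − 13 + 1 + 11 − 3 + 4 − 1 + 0)/10 = 0.7000
Numerator Σ_{t=1}^{9}(x_t−x̄)(x_{t+1}−x̄) = -322.3900
Denominator Σ(x_t−x̄)² = 544.1000
r_1 = -322.3900 / 544.1000 = -0.593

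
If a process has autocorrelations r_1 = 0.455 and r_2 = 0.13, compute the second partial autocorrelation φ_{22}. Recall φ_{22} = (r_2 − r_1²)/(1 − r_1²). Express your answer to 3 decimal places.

φ_{22} = (r_2 − r_1²) / (1 − r_1²)
r_1² = (0.455)² = 0.207025
Numerator = 0.13 − 0.2070 = -0.0770; denominator = 1 − 0.2070 = 0.7930
φ_{22} = -0.0770 / 0.7930 = -0.097

-0.097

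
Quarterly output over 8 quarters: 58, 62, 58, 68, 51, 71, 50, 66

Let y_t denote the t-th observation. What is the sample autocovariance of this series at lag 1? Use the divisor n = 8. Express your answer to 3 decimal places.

-45.656

Mean ȳ = (58 + 62 + 58 + 68 + 51 + 71 + 50 + 66)/8 = 60.5000
Deviations: -2.5000, 1.5000, -2.5000, 7.5000, -9.5000, 10.5000, -10.5000, 5.5000
Σ_{t=1}^{7}(y_t−ȳ)(y_{t+1}−ȳ) = -365.2500
γ_1 = -365.2500 / 8 = -45.656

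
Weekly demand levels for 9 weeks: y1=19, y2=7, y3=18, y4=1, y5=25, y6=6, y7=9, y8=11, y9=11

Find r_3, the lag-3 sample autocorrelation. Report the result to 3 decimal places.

-0.341

Mean ȳ = (19 + 7 + 18 + 1 + 25 + 6 + 9 + 11 + 11)/9 = 11.8889
Σ(y_t−ȳ)(y_{t+3}−ȳ) = (-77.4321) + (-64.0988) + (-35.9877) + (31.4568) + (-11.6543) + (5.2346) = -152.4815
Denominator Σ(y_t−ȳ)² = 446.8889
r_3 = -152.4815 / 446.8889 = -0.341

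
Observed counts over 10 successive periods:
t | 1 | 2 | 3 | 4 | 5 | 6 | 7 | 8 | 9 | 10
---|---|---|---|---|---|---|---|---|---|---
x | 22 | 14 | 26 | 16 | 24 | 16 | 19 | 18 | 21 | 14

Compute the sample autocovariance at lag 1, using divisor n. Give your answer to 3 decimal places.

-11.300

Mean x̄ = (22 + 14 + 26 + 16 + 24 + 16 + 19 + 18 + 21 + 14)/10 = 19.0000
Σ_{t=1}^{9}(x_t−x̄)(x_{t+1}−x̄) = -113.0000
γ_1 = -113.0000 / 10 = -11.300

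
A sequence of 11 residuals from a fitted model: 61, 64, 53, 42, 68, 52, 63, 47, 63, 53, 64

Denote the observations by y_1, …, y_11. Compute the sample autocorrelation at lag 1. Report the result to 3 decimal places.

-0.523

Mean ȳ = (61 + 64 + 53 + 42 + 68 + 52 + 63 + 47 + 63 + 53 + 64)/11 = 57.2727
Numerator Σ_{t=1}^{10}(y_t−ȳ)(y_{t+1}−ȳ) = -359.8926
Denominator Σ(y_t−ȳ)² = 688.1818
r_1 = -359.8926 / 688.1818 = -0.523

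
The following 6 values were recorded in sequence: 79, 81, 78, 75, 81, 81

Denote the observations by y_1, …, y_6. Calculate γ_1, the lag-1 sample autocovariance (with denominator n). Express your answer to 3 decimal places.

-0.310

Mean ȳ = (79 + 81 + 78 + 75 + 81 + 81)/6 = 79.1667
Deviations: -0.1667, 1.8333, -1.1667, -4.1667, 1.8333, 1.8333
Σ_{t=1}^{5}(y_t−ȳ)(y_{t+1}−ȳ) = -1.8611
γ_1 = -1.8611 / 6 = -0.310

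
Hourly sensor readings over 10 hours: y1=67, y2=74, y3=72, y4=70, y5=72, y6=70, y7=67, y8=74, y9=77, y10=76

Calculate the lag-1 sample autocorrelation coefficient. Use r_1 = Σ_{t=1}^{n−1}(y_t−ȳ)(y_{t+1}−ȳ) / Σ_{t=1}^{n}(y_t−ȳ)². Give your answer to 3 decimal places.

0.187

Mean ȳ = (67 + 74 + 72 + 70 + 72 + 70 + 67 + 74 + 77 + 76)/10 = 71.9000
Numerator Σ_{t=1}^{9}(y_t−ȳ)(y_{t+1}−ȳ) = 19.9900
Denominator Σ(y_t−ȳ)² = 106.9000
r_1 = 19.9900 / 106.9000 = 0.187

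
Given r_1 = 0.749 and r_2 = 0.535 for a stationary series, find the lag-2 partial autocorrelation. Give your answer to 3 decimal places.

φ_{22} = (r_2 − r_1²) / (1 − r_1²)
r_1² = (0.749)² = 0.561001
Numerator = 0.535 − 0.5610 = -0.0260; denominator = 1 − 0.5610 = 0.4390
φ_{22} = -0.0260 / 0.4390 = -0.059

-0.059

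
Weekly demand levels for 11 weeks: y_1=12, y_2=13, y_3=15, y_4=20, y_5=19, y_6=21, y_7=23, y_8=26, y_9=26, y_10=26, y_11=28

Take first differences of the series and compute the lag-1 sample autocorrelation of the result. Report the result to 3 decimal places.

First differences Δy: 1, 2, 5, -1, 2, 2, 3, 0, 0, 2
Mean of differences = 1.6000
Numerator Σ(Δy_t−Δȳ)(Δy_{t+1}−Δȳ) = -8.3600
Denominator Σ(Δy_t−Δȳ)² = 26.4000
r_1(Δy) = -8.3600 / 26.4000 = -0.317

-0.317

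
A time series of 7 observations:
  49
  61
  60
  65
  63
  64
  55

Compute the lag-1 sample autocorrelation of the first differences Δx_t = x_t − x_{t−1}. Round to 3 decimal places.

-0.168

First differences Δx: 12, -1, 5, -2, 1, -9
Mean of differences = 1.0000
Numerator Σ(Δx_t−Δx̄)(Δx_{t+1}−Δx̄) = -42.0000
Denominator Σ(Δx_t−Δx̄)² = 250.0000
r_1(Δx) = -42.0000 / 250.0000 = -0.168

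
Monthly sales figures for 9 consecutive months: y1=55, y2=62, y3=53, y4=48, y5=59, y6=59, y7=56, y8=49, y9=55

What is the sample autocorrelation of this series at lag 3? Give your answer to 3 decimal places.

-0.065

Mean ȳ = (55 + 62 + 53 + 48 + 59 + 59 + 56 + 49 + 55)/9 = 55.1111
Numerator Σ_{t=1}^{6}(y_t−ȳ)(y_{t+3}−ȳ) = -11.1481
Denominator Σ(y_t−ȳ)² = 170.8889
r_3 = -11.1481 / 170.8889 = -0.065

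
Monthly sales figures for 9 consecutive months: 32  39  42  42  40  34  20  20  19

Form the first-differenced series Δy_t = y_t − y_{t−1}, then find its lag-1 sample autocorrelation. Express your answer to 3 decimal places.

0.305

First differences Δy: 7, 3, 0, -2, -6, -14, 0, -1
Mean of differences = -1.6250
Numerator Σ(Δy_t−Δȳ)(Δy_{t+1}−Δȳ) = 83.4844
Denominator Σ(Δy_t−Δȳ)² = 273.8750
r_1(Δy) = 83.4844 / 273.8750 = 0.305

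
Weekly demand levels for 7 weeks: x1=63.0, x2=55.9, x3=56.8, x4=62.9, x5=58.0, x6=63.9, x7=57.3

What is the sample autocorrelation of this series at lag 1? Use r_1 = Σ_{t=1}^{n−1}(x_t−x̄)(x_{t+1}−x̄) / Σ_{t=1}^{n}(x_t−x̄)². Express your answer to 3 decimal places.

-0.476

Mean x̄ = (63.0 + 55.9 + 56.8 + 62.9 + 58.0 + 63.9 + 57.3)/7 = 59.6857
Deviations from mean: 3.3143, -3.7857, -2.8857, 3.2143, -1.6857, 4.2143, -2.3857
Σ(x_t−x̄)(x_{t+1}−x̄) = (-12.5469) + (10.9245) + (-9.2755) + (-5.4184) + (-7.1041) + (-10.0541) = -33.4745
Denominator Σ(x_t−x̄)² = 70.2686
r_1 = -33.4745 / 70.2686 = -0.476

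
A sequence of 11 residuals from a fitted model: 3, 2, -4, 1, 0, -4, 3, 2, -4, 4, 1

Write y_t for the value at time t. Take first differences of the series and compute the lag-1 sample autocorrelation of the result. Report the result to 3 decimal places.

First differences Δy: -1, -6, 5, -1, -4, 7, -1, -6, 8, -3
Mean of differences = -0.2000
Numerator Σ(Δy_t−Δȳ)(Δy_{t+1}−Δȳ) = -125.6400
Denominator Σ(Δy_t−Δȳ)² = 237.6000
r_1(Δy) = -125.6400 / 237.6000 = -0.529

-0.529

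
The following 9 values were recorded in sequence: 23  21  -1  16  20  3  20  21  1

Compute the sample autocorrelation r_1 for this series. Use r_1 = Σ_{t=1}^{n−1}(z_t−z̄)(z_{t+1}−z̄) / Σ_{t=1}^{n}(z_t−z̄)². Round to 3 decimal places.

-0.313

Mean z̄ = (23 + 21 − 1 + 16 + 20 + 3 + 20 + 21 + 1)/9 = 13.7778
Numerator Σ_{t=1}^{8}(z_t−z̄)(z_{t+1}−z̄) = -240.6049
Denominator Σ(z_t−z̄)² = 769.5556
r_1 = -240.6049 / 769.5556 = -0.313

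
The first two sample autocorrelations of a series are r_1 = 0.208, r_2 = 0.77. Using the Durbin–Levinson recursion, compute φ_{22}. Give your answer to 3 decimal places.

0.760

φ_{22} = (r_2 − r_1²) / (1 − r_1²)
r_1² = (0.208)² = 0.043264
Numerator = 0.77 − 0.0433 = 0.7267; denominator = 1 − 0.0433 = 0.9567
φ_{22} = 0.7267 / 0.9567 = 0.760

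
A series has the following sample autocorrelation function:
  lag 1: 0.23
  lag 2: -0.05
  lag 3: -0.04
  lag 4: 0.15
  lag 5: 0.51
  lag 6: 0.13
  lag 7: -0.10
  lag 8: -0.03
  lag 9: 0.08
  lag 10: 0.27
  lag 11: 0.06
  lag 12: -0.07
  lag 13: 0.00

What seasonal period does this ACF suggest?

The largest autocorrelation is r_5 = 0.51, with a weaker echo at lag 10 (0.27); the remaining lags stay at or below 0.23.
The dominant spike at lag 5 indicates a seasonal period of 5.

5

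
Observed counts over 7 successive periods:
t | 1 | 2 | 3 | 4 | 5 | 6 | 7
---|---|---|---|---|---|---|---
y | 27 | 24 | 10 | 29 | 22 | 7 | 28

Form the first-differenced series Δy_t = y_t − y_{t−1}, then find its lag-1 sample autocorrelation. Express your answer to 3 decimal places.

-0.440

First differences Δy: -3, -14, 19, -7, -15, 21
Mean of differences = 0.1667
Numerator Σ(Δy_t−Δȳ)(Δy_{t+1}−Δȳ) = -564.1944
Denominator Σ(Δy_t−Δȳ)² = 1280.8333
r_1(Δy) = -564.1944 / 1280.8333 = -0.440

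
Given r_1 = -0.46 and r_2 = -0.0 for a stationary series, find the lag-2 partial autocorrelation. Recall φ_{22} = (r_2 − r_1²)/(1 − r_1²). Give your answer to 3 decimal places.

φ_{22} = (r_2 − r_1²) / (1 − r_1²)
r_1² = (-0.46)² = 0.2116
Numerator = -0.0 − 0.2116 = -0.2116; denominator = 1 − 0.2116 = 0.7884
φ_{22} = -0.2116 / 0.7884 = -0.268

-0.268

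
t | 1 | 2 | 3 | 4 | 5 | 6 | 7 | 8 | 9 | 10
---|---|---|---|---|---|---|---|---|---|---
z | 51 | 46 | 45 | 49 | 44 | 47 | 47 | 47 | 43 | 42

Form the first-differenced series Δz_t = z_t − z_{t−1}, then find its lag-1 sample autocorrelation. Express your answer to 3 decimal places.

-0.405

First differences Δz: -5, -1, 4, -5, 3, 0, 0, -4, -1
Mean of differences = -1.0000
Numerator Σ(Δz_t−Δz̄)(Δz_{t+1}−Δz̄) = -34.0000
Denominator Σ(Δz_t−Δz̄)² = 84.0000
r_1(Δz) = -34.0000 / 84.0000 = -0.405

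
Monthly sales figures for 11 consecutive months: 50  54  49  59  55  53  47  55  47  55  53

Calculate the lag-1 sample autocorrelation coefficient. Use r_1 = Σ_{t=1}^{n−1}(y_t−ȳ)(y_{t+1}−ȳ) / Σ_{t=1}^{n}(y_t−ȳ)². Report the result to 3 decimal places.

-0.399

Mean ȳ = (50 + 54 + 49 + 59 + 55 + 53 + 47 + 55 + 47 + 55 + 53)/11 = 52.4545
Numerator Σ_{t=1}^{10}(y_t−ȳ)(y_{t+1}−ȳ) = -56.9339
Denominator Σ(y_t−ȳ)² = 142.7273
r_1 = -56.9339 / 142.7273 = -0.399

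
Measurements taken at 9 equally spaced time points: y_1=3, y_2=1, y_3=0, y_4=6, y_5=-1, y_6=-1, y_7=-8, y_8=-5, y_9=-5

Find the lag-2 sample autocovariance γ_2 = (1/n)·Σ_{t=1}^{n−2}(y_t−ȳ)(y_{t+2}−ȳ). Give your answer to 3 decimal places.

5.121

Mean ȳ = (3 + 1 + 0 + 6 − 1 − 1 − 8 − 5 − 5)/9 = -1.1111
Σ_{t=1}^{7}(y_t−ȳ)(y_{t+2}−ȳ) = 46.0864
γ_2 = 46.0864 / 9 = 5.121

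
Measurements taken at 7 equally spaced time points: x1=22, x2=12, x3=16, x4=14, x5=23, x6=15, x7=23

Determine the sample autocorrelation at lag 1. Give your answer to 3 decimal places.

Mean x̄ = (22 + 12 + 16 + 14 + 23 + 15 + 23)/7 = 17.8571
Deviations from mean: 4.1429, -5.8571, -1.8571, -3.8571, 5.1429, -2.8571, 5.1429
Σ(x_t−x̄)(x_{t+1}−x̄) = (-24.2653) + (10.8776) + (7.1633) + (-19.8367) + (-14.6939) + (-14.6939) = -55.4490
Denominator Σ(x_t−x̄)² = 130.8571
r_1 = -55.4490 / 130.8571 = -0.424

-0.424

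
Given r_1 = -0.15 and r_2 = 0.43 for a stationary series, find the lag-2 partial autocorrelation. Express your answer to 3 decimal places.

0.417

φ_{22} = (r_2 − r_1²) / (1 − r_1²)
r_1² = (-0.15)² = 0.0225
Numerator = 0.43 − 0.0225 = 0.4075; denominator = 1 − 0.0225 = 0.9775
φ_{22} = 0.4075 / 0.9775 = 0.417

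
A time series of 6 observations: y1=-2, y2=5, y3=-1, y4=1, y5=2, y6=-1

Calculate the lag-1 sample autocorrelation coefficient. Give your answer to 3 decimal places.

-0.633

Mean ȳ = (-2 + 5 − 1 + 1 + 2 − 1)/6 = 0.6667
Deviations from mean: -2.6667, 4.3333, -1.6667, 0.3333, 1.3333, -1.6667
Σ(y_t−ȳ)(y_{t+1}−ȳ) = (-11.5556) + (-7.2222) + (-0.5556) + (0.4444) + (-2.2222) = -21.1111
Denominator Σ(y_t−ȳ)² = 33.3333
r_1 = -21.1111 / 33.3333 = -0.633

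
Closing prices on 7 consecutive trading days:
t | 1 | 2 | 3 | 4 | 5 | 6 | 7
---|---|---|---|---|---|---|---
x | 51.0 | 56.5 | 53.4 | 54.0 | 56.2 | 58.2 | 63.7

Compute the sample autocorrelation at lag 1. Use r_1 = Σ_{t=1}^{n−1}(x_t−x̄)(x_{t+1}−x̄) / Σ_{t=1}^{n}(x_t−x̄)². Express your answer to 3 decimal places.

0.186

Mean x̄ = (51.0 + 56.5 + 53.4 + 54.0 + 56.2 + 58.2 + 63.7)/7 = 56.1429
Deviations from mean: -5.1429, 0.3571, -2.7429, -2.1429, 0.0571, 2.0571, 7.5571
Σ(x_t−x̄)(x_{t+1}−x̄) = (-1.8367) + (-0.9796) + (5.8776) + (-0.1224) + (0.1176) + (15.5461) = 18.6024
Denominator Σ(x_t−x̄)² = 100.0371
r_1 = 18.6024 / 100.0371 = 0.186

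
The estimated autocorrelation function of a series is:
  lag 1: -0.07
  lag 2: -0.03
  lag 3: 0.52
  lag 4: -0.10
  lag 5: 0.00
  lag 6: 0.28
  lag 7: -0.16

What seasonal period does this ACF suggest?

3

The largest autocorrelation is r_3 = 0.52, with a weaker echo at lag 6 (0.28); the remaining lags stay at or below 0.00.
The dominant spike at lag 3 indicates a seasonal period of 3.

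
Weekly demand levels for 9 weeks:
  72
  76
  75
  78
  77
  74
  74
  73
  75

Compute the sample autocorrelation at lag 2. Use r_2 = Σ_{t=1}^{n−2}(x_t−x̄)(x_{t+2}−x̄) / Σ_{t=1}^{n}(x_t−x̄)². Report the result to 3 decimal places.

0.011

Mean x̄ = (72 + 76 + 75 + 78 + 77 + 74 + 74 + 73 + 75)/9 = 74.8889
Numerator Σ_{t=1}^{7}(x_t−x̄)(x_{t+2}−x̄) = 0.3086
Denominator Σ(x_t−x̄)² = 28.8889
r_2 = 0.3086 / 28.8889 = 0.011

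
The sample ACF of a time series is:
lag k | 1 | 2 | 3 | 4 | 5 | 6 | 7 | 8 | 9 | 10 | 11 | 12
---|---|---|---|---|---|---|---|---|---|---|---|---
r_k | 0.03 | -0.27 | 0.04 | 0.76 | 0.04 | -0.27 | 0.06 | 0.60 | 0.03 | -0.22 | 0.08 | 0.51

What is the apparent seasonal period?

4

The largest autocorrelation is r_4 = 0.76, with weaker echoes at lags 8 (0.60) and 12 (0.51); the remaining lags stay at or below 0.08.
The dominant spike at lag 4 indicates a seasonal period of 4.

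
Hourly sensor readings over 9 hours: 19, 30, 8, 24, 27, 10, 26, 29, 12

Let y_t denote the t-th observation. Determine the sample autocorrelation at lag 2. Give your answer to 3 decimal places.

-0.282

Mean ȳ = (19 + 30 + 8 + 24 + 27 + 10 + 26 + 29 + 12)/9 = 20.5556
Numerator Σ_{t=1}^{7}(y_t−ȳ)(y_{t+2}−ȳ) = -165.8395
Denominator Σ(y_t−ȳ)² = 588.2222
r_2 = -165.8395 / 588.2222 = -0.282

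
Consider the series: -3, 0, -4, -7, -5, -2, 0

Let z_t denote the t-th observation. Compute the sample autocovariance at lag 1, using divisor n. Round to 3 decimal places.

Mean z̄ = (-3 + 0 − 4 − 7 − 5 − 2 + 0)/7 = -3.0000
Deviations: 0.0000, 3.0000, -1.0000, -4.0000, -2.0000, 1.0000, 3.0000
Σ_{t=1}^{6}(z_t−z̄)(z_{t+1}−z̄) = 10.0000
γ_1 = 10.0000 / 7 = 1.429

1.429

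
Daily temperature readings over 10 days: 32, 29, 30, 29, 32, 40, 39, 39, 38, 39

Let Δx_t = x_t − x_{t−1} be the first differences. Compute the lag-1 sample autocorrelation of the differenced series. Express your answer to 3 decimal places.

First differences Δx: -3, 1, -1, 3, 8, -1, 0, -1, 1
Mean of differences = 0.7778
Numerator Σ(Δx_t−Δx̄)(Δx_{t+1}−Δx̄) = 0.3951
Denominator Σ(Δx_t−Δx̄)² = 81.5556
r_1(Δx) = 0.3951 / 81.5556 = 0.005

0.005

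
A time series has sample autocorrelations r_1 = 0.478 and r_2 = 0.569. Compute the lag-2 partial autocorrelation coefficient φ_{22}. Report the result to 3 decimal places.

0.441

φ_{22} = (r_2 − r_1²) / (1 − r_1²)
r_1² = (0.478)² = 0.228484
Numerator = 0.569 − 0.2285 = 0.3405; denominator = 1 − 0.2285 = 0.7715
φ_{22} = 0.3405 / 0.7715 = 0.441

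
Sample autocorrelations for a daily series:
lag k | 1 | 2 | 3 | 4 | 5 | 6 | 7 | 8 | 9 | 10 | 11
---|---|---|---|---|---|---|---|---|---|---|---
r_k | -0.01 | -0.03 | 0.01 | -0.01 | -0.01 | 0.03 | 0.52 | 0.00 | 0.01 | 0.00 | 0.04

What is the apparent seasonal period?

7

The largest autocorrelation is r_7 = 0.52; the remaining lags stay at or below 0.04.
The dominant spike at lag 7 indicates a seasonal period of 7.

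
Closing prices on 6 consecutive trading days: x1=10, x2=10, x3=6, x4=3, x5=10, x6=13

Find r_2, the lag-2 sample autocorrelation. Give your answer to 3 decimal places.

-0.619

Mean x̄ = (10 + 10 + 6 + 3 + 10 + 13)/6 = 8.6667
Deviations from mean: 1.3333, 1.3333, -2.6667, -5.6667, 1.3333, 4.3333
Numerator Σ_{t=1}^{4}(x_t−x̄)(x_{t+2}−x̄) = -39.2222
Denominator Σ(x_t−x̄)² = 63.3333
r_2 = -39.2222 / 63.3333 = -0.619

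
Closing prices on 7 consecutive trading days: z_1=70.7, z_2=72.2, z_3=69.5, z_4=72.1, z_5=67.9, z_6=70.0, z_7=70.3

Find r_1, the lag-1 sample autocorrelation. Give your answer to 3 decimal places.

-0.433

Mean z̄ = (70.7 + 72.2 + 69.5 + 72.1 + 67.9 + 70.0 + 70.3)/7 = 70.3857
Deviations from mean: 0.3143, 1.8143, -0.8857, 1.7143, -2.4857, -0.3857, -0.0857
Numerator Σ_{t=1}^{6}(z_t−z̄)(z_{t+1}−z̄) = -5.8245
Denominator Σ(z_t−z̄)² = 13.4486
r_1 = -5.8245 / 13.4486 = -0.433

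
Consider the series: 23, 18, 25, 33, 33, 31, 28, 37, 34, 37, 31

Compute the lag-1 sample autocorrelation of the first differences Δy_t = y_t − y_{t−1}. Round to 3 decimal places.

First differences Δy: -5, 7, 8, 0, -2, -3, 9, -3, 3, -6
Mean of differences = 0.8000
Numerator Σ(Δy_t−Δȳ)(Δy_{t+1}−Δȳ) = -69.8400
Denominator Σ(Δy_t−Δȳ)² = 279.6000
r_1(Δy) = -69.8400 / 279.6000 = -0.250

-0.250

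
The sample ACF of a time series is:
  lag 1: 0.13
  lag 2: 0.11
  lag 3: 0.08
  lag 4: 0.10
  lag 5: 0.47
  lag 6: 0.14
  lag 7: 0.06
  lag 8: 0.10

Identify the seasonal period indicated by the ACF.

The largest autocorrelation is r_5 = 0.47; the remaining lags stay at or below 0.14.
The dominant spike at lag 5 indicates a seasonal period of 5.

5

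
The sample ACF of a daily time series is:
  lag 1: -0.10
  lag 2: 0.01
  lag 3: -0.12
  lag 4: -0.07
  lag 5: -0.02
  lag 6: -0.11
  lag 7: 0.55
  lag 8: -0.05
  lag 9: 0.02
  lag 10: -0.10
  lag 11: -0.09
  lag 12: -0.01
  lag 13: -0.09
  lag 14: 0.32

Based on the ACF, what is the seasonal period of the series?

7

The largest autocorrelation is r_7 = 0.55, with a weaker echo at lag 14 (0.32); the remaining lags stay at or below 0.02.
The dominant spike at lag 7 indicates a seasonal period of 7.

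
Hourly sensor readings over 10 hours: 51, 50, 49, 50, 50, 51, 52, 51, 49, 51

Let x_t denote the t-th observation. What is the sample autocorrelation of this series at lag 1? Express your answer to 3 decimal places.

Mean x̄ = (51 + 50 + 49 + 50 + 50 + 51 + 52 + 51 + 49 + 51)/10 = 50.4000
Numerator Σ_{t=1}^{9}(x_t−x̄)(x_{t+1}−x̄) = 1.0400
Denominator Σ(x_t−x̄)² = 8.4000
r_1 = 1.0400 / 8.4000 = 0.124

0.124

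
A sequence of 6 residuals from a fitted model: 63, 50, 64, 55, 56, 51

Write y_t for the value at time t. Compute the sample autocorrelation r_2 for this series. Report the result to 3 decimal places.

0.363

Mean ȳ = (63 + 50 + 64 + 55 + 56 + 51)/6 = 56.5000
Σ(y_t−ȳ)(y_{t+2}−ȳ) = (48.7500) + (9.7500) + (-3.7500) + (8.2500) = 63.0000
Denominator Σ(y_t−ȳ)² = 173.5000
r_2 = 63.0000 / 173.5000 = 0.363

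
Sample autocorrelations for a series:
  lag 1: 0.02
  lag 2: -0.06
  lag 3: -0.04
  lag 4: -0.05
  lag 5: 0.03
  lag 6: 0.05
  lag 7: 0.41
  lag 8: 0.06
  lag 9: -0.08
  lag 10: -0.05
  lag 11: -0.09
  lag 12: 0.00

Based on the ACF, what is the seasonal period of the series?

The largest autocorrelation is r_7 = 0.41; the remaining lags stay at or below 0.06.
The dominant spike at lag 7 indicates a seasonal period of 7.

7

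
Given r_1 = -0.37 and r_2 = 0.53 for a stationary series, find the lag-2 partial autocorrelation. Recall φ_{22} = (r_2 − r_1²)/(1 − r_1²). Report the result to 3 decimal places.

φ_{22} = (r_2 − r_1²) / (1 − r_1²)
r_1² = (-0.37)² = 0.1369
Numerator = 0.53 − 0.1369 = 0.3931; denominator = 1 − 0.1369 = 0.8631
φ_{22} = 0.3931 / 0.8631 = 0.455

0.455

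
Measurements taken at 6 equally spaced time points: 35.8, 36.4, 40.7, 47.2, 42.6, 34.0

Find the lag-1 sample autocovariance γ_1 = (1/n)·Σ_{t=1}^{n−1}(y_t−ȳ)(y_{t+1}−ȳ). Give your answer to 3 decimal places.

4.042

Mean ȳ = (35.8 + 36.4 + 40.7 + 47.2 + 42.6 + 34.0)/6 = 39.4500
Deviations: -3.6500, -3.0500, 1.2500, 7.7500, 3.1500, -5.4500
Σ_{t=1}^{5}(y_t−ȳ)(y_{t+1}−ȳ) = 24.2525
γ_1 = 24.2525 / 6 = 4.042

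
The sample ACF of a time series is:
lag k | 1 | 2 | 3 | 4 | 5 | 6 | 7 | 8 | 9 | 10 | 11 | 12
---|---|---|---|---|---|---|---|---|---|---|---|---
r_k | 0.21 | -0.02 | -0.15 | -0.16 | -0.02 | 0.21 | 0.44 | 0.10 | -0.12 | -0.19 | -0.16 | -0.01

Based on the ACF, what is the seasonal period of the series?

7

The largest autocorrelation is r_7 = 0.44; the remaining lags stay at or below 0.21.
The dominant spike at lag 7 indicates a seasonal period of 7.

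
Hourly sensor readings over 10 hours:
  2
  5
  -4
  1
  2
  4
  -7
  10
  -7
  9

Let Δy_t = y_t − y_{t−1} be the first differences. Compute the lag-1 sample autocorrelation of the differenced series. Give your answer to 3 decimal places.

-0.773

First differences Δy: 3, -9, 5, 1, 2, -11, 17, -17, 16
Mean of differences = 0.7778
Numerator Σ(Δy_t−Δȳ)(Δy_{t+1}−Δȳ) = -826.2716
Denominator Σ(Δy_t−Δȳ)² = 1069.5556
r_1(Δy) = -826.2716 / 1069.5556 = -0.773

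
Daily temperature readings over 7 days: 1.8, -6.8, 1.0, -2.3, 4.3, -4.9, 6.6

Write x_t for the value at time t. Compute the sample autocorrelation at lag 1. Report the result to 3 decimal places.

Mean x̄ = (1.8 − 6.8 + 1.0 − 2.3 + 4.3 − 4.9 + 6.6)/7 = -0.0429
Deviations from mean: 1.8429, -6.7571, 1.0429, -2.2571, 4.3429, -4.8571, 6.6429
Numerator Σ_{t=1}^{6}(x_t−x̄)(x_{t+1}−x̄) = -85.0147
Denominator Σ(x_t−x̄)² = 141.8171
r_1 = -85.0147 / 141.8171 = -0.599

-0.599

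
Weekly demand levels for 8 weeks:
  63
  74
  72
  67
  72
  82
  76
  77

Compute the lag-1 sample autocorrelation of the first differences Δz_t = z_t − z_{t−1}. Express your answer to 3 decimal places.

-0.215

First differences Δz: 11, -2, -5, 5, 10, -6, 1
Mean of differences = 2.0000
Numerator Σ(Δz_t−Δz̄)(Δz_{t+1}−Δz̄) = -61.0000
Denominator Σ(Δz_t−Δz̄)² = 284.0000
r_1(Δz) = -61.0000 / 284.0000 = -0.215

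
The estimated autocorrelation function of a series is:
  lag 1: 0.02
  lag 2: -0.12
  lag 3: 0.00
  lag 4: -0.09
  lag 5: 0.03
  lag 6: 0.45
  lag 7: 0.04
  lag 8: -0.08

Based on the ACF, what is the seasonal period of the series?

The largest autocorrelation is r_6 = 0.45; the remaining lags stay at or below 0.04.
The dominant spike at lag 6 indicates a seasonal period of 6.

6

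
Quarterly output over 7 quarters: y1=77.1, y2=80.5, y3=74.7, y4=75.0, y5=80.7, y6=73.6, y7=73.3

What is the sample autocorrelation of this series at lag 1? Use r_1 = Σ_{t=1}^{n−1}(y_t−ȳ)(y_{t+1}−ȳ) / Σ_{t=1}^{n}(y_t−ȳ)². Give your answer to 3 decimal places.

Mean ȳ = (77.1 + 80.5 + 74.7 + 75.0 + 80.7 + 73.6 + 73.3)/7 = 76.4143
Numerator Σ_{t=1}^{6}(y_t−ȳ)(y_{t+1}−ȳ) = -11.1359
Denominator Σ(y_t−ȳ)² = 58.0886
r_1 = -11.1359 / 58.0886 = -0.192

-0.192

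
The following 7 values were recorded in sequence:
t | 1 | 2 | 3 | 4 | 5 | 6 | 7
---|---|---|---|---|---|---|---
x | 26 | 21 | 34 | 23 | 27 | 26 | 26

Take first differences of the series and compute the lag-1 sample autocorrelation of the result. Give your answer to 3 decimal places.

First differences Δx: -5, 13, -11, 4, -1, 0
Mean of differences = 0.0000
Numerator Σ(Δx_t−Δx̄)(Δx_{t+1}−Δx̄) = -256.0000
Denominator Σ(Δx_t−Δx̄)² = 332.0000
r_1(Δx) = -256.0000 / 332.0000 = -0.771

-0.771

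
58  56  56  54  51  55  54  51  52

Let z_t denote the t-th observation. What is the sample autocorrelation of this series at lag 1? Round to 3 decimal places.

Mean z̄ = (58 + 56 + 56 + 54 + 51 + 55 + 54 + 51 + 52)/9 = 54.1111
Numerator Σ_{t=1}^{8}(z_t−z̄)(z_{t+1}−z̄) = 15.0988
Denominator Σ(z_t−z̄)² = 46.8889
r_1 = 15.0988 / 46.8889 = 0.322

0.322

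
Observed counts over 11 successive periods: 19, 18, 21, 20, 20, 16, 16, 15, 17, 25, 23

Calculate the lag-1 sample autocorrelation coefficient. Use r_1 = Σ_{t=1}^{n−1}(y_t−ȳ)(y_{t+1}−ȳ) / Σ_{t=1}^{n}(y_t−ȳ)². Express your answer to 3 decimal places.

Mean ȳ = (19 + 18 + 21 + 20 + 20 + 16 + 16 + 15 + 17 + 25 + 23)/11 = 19.0909
Numerator Σ_{t=1}^{10}(y_t−ȳ)(y_{t+1}−ȳ) = 39.2645
Denominator Σ(y_t−ȳ)² = 96.9091
r_1 = 39.2645 / 96.9091 = 0.405

0.405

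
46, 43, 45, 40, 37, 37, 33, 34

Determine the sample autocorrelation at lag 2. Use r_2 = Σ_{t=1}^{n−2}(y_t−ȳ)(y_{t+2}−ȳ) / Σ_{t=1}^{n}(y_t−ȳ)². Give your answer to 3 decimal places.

0.310

Mean ȳ = (46 + 43 + 45 + 40 + 37 + 37 + 33 + 34)/8 = 39.3750
Numerator Σ_{t=1}^{6}(y_t−ȳ)(y_{t+2}−ȳ) = 52.5938
Denominator Σ(y_t−ȳ)² = 169.8750
r_2 = 52.5938 / 169.8750 = 0.310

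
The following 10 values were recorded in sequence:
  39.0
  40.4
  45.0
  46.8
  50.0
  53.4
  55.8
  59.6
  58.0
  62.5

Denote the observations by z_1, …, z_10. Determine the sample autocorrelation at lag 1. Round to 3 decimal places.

0.691

Mean z̄ = (39.0 + 40.4 + 45.0 + 46.8 + 50.0 + 53.4 + 55.8 + 59.6 + 58.0 + 62.5)/10 = 51.0500
Numerator Σ_{t=1}^{9}(z_t−z̄)(z_{t+1}−z̄) = 411.2475
Denominator Σ(z_t−z̄)² = 594.9850
r_1 = 411.2475 / 594.9850 = 0.691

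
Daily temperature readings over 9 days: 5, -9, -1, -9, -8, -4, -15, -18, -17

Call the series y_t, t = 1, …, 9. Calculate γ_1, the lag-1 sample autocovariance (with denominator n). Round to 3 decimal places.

Mean ȳ = (5 − 9 − 1 − 9 − 8 − 4 − 15 − 18 − 17)/9 = -8.4444
Σ_{t=1}^{8}(y_t−ȳ)(y_{t+1}−ȳ) = 101.2469
γ_1 = 101.2469 / 9 = 11.250

11.250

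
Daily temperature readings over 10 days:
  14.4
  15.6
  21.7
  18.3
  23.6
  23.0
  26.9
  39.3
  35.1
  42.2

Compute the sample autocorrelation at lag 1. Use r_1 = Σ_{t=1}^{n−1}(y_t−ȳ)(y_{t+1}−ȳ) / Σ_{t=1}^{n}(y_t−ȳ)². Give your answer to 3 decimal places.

0.585

Mean ȳ = (14.4 + 15.6 + 21.7 + 18.3 + 23.6 + 23.0 + 26.9 + 39.3 + 35.1 + 42.2)/10 = 26.0100
Numerator Σ_{t=1}^{9}(y_t−ȳ)(y_{t+1}−ȳ) = 501.9149
Denominator Σ(y_t−ȳ)² = 858.2090
r_1 = 501.9149 / 858.2090 = 0.585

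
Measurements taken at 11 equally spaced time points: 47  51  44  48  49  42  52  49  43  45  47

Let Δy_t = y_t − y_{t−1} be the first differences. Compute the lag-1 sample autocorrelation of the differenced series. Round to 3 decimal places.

First differences Δy: 4, -7, 4, 1, -7, 10, -3, -6, 2, 2
Mean of differences = 0.0000
Numerator Σ(Δy_t−Δȳ)(Δy_{t+1}−Δȳ) = -149.0000
Denominator Σ(Δy_t−Δȳ)² = 284.0000
r_1(Δy) = -149.0000 / 284.0000 = -0.525

-0.525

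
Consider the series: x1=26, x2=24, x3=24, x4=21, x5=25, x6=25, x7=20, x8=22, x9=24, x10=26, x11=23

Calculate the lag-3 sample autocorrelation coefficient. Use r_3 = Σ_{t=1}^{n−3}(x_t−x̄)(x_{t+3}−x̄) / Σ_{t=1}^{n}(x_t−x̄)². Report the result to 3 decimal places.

Mean x̄ = (26 + 24 + 24 + 21 + 25 + 25 + 20 + 22 + 24 + 26 + 23)/11 = 23.6364
Numerator Σ_{t=1}^{8}(x_t−x̄)(x_{t+3}−x̄) = -4.9421
Denominator Σ(x_t−x̄)² = 38.5455
r_3 = -4.9421 / 38.5455 = -0.128

-0.128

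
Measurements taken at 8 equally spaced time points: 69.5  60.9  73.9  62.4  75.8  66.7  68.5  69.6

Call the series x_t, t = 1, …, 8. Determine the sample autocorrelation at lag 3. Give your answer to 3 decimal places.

-0.346

Mean x̄ = (69.5 + 60.9 + 73.9 + 62.4 + 75.8 + 66.7 + 68.5 + 69.6)/8 = 68.4125
Deviations from mean: 1.0875, -7.5125, 5.4875, -6.0125, 7.3875, -1.7125, 0.0875, 1.1875
Σ(x_t−x̄)(x_{t+3}−x̄) = (-6.5386) + (-55.4986) + (-9.3973) + (-0.5261) + (8.7727) = -63.1880
Denominator Σ(x_t−x̄)² = 182.8088
r_3 = -63.1880 / 182.8088 = -0.346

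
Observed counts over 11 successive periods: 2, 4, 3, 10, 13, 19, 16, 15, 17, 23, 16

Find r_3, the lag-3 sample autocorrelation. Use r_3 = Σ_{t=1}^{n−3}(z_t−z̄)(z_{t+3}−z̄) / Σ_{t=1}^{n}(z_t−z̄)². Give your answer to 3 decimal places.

Mean z̄ = (2 + 4 + 3 + 10 + 13 + 19 + 16 + 15 + 17 + 23 + 16)/11 = 12.5455
Numerator Σ_{t=1}^{8}(z_t−z̄)(z_{t+3}−z̄) = 27.0165
Denominator Σ(z_t−z̄)² = 482.7273
r_3 = 27.0165 / 482.7273 = 0.056

0.056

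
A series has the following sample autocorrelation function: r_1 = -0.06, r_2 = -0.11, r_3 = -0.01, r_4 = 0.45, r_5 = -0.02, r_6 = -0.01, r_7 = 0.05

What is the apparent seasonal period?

The largest autocorrelation is r_4 = 0.45; the remaining lags stay at or below 0.05.
The dominant spike at lag 4 indicates a seasonal period of 4.

4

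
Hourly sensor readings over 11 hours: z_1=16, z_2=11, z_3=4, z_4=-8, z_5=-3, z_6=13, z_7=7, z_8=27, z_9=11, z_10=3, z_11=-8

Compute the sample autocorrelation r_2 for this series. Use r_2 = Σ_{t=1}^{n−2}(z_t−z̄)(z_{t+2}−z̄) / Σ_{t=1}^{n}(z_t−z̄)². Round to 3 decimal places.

Mean z̄ = (16 + 11 + 4 − 8 − 3 + 13 + 7 + 27 + 11 + 3 − 8)/11 = 6.6364
Numerator Σ_{t=1}^{9}(z_t−z̄)(z_{t+2}−z̄) = -166.5372
Denominator Σ(z_t−z̄)² = 1122.5455
r_2 = -166.5372 / 1122.5455 = -0.148

-0.148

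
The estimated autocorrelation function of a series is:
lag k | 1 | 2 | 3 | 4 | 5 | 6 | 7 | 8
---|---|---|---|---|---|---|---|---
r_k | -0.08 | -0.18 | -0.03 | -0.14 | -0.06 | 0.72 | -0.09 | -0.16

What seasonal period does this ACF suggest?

The largest autocorrelation is r_6 = 0.72; the remaining lags stay at or below -0.03.
The dominant spike at lag 6 indicates a seasonal period of 6.

6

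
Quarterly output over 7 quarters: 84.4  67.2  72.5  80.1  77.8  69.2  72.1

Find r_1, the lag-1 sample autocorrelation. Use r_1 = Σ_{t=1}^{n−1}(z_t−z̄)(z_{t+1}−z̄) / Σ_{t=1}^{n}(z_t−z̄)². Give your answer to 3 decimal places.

Mean z̄ = (84.4 + 67.2 + 72.5 + 80.1 + 77.8 + 69.2 + 72.1)/7 = 74.7571
Deviations from mean: 9.6429, -7.5571, -2.2571, 5.3429, 3.0429, -5.5571, -2.6571
Numerator Σ_{t=1}^{6}(z_t−z̄)(z_{t+1}−z̄) = -53.7604
Denominator Σ(z_t−z̄)² = 230.9371
r_1 = -53.7604 / 230.9371 = -0.233

-0.233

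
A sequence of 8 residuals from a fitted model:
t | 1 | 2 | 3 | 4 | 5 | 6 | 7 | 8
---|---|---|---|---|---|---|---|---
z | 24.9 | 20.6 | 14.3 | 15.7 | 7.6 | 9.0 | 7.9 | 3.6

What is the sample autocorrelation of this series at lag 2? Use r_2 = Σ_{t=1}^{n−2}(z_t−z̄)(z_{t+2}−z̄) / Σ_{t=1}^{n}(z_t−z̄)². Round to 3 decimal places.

0.226

Mean z̄ = (24.9 + 20.6 + 14.3 + 15.7 + 7.6 + 9.0 + 7.9 + 3.6)/8 = 12.9500
Σ(z_t−z̄)(z_{t+2}−z̄) = (16.1325) + (21.0375) + (-7.2225) + (-10.8625) + (27.0175) + (36.9325) = 83.0350
Denominator Σ(z_t−z̄)² = 367.8600
r_2 = 83.0350 / 367.8600 = 0.226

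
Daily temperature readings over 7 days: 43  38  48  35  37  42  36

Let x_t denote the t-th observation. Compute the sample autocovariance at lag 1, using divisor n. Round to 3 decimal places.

Mean x̄ = (43 + 38 + 48 + 35 + 37 + 42 + 36)/7 = 39.8571
Σ_{t=1}^{6}(x_t−x̄)(x_{t+1}−x̄) = -61.0204
γ_1 = -61.0204 / 7 = -8.717

-8.717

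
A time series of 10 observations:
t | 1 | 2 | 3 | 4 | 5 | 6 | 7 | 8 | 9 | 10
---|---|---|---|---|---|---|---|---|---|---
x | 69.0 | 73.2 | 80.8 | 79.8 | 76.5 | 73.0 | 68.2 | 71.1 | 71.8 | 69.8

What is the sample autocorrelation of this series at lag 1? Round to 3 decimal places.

0.518

Mean x̄ = (69.0 + 73.2 + 80.8 + 79.8 + 76.5 + 73.0 + 68.2 + 71.1 + 71.8 + 69.8)/10 = 73.3200
Numerator Σ_{t=1}^{9}(x_t−x̄)(x_{t+1}−x̄) = 89.4096
Denominator Σ(x_t−x̄)² = 172.6760
r_1 = 89.4096 / 172.6760 = 0.518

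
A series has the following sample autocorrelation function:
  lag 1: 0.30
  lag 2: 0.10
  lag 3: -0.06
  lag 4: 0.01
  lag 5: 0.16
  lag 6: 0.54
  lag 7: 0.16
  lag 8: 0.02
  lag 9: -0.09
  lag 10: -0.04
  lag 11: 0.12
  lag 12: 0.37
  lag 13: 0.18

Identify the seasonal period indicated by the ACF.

The largest autocorrelation is r_6 = 0.54, with a weaker echo at lag 12 (0.37); the remaining lags stay at or below 0.30. The elevated value at lag 1 (0.30), dropping to 0.10 at lag 2, reflects decaying short-term dependence rather than seasonality.
The dominant spike at lag 6 indicates a seasonal period of 6.

6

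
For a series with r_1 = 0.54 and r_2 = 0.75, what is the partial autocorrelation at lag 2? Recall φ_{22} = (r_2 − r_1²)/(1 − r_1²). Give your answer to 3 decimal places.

φ_{22} = (r_2 − r_1²) / (1 − r_1²)
r_1² = (0.54)² = 0.2916
Numerator = 0.75 − 0.2916 = 0.4584; denominator = 1 − 0.2916 = 0.7084
φ_{22} = 0.4584 / 0.7084 = 0.647

0.647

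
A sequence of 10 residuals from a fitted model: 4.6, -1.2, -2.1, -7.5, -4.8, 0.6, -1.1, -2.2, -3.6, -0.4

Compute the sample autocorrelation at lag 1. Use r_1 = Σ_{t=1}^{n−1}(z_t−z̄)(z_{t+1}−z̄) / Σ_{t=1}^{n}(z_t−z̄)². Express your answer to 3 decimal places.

Mean z̄ = (4.6 − 1.2 − 2.1 − 7.5 − 4.8 + 0.6 − 1.1 − 2.2 − 3.6 − 0.4)/10 = -1.7700
Numerator Σ_{t=1}^{9}(z_t−z̄)(z_{t+1}−z̄) = 15.0941
Denominator Σ(z_t−z̄)² = 94.5010
r_1 = 15.0941 / 94.5010 = 0.160

0.160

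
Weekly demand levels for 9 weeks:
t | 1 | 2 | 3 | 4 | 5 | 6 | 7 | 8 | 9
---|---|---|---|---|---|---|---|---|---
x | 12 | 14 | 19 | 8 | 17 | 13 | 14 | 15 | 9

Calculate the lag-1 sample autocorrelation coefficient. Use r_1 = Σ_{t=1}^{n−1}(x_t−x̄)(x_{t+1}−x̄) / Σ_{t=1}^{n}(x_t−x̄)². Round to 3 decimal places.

Mean x̄ = (12 + 14 + 19 + 8 + 17 + 13 + 14 + 15 + 9)/9 = 13.4444
Numerator Σ_{t=1}^{8}(x_t−x̄)(x_{t+1}−x̄) = -55.1975
Denominator Σ(x_t−x̄)² = 98.2222
r_1 = -55.1975 / 98.2222 = -0.562

-0.562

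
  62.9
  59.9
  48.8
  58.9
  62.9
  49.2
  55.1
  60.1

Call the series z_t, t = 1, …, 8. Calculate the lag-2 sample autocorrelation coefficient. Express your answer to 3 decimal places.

Mean z̄ = (62.9 + 59.9 + 48.8 + 58.9 + 62.9 + 49.2 + 55.1 + 60.1)/8 = 57.2250
Deviations from mean: 5.6750, 2.6750, -8.4250, 1.6750, 5.6750, -8.0250, -2.1250, 2.8750
Σ(z_t−z̄)(z_{t+2}−z̄) = (-47.8119) + (4.4806) + (-47.8119) + (-13.4419) + (-12.0594) + (-23.0719) = -139.7163
Denominator Σ(z_t−z̄)² = 222.5350
r_2 = -139.7163 / 222.5350 = -0.628

-0.628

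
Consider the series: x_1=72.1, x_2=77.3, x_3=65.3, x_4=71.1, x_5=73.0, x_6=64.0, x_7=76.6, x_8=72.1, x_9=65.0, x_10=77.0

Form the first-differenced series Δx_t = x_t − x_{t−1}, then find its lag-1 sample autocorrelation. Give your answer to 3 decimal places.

-0.538

First differences Δx: 5.2, -12.0, 5.8, 1.9, -9.0, 12.6, -4.5, -7.1, 12.0
Mean of differences = 0.5444
Numerator Σ(Δx_t−Δx̄)(Δx_{t+1}−Δx̄) = -355.0298
Denominator Σ(Δx_t−Δx̄)² = 660.0422
r_1(Δx) = -355.0298 / 660.0422 = -0.538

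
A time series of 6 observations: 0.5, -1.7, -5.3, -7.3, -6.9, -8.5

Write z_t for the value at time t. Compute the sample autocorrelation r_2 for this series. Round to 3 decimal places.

Mean z̄ = (0.5 − 1.7 − 5.3 − 7.3 − 6.9 − 8.5)/6 = -4.8667
Numerator Σ_{t=1}^{4}(z_t−z̄)(z_{t+2}−z̄) = -0.3089
Denominator Σ(z_t−z̄)² = 62.2733
r_2 = -0.3089 / 62.2733 = -0.005

-0.005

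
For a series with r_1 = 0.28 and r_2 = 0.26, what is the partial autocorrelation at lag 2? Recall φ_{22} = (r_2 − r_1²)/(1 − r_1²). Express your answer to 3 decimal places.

φ_{22} = (r_2 − r_1²) / (1 − r_1²)
r_1² = (0.28)² = 0.0784
Numerator = 0.26 − 0.0784 = 0.1816; denominator = 1 − 0.0784 = 0.9216
φ_{22} = 0.1816 / 0.9216 = 0.197

0.197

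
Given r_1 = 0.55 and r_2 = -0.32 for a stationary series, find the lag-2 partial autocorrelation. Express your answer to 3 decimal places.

φ_{22} = (r_2 − r_1²) / (1 − r_1²)
r_1² = (0.55)² = 0.3025
Numerator = -0.32 − 0.3025 = -0.6225; denominator = 1 − 0.3025 = 0.6975
φ_{22} = -0.6225 / 0.6975 = -0.892

-0.892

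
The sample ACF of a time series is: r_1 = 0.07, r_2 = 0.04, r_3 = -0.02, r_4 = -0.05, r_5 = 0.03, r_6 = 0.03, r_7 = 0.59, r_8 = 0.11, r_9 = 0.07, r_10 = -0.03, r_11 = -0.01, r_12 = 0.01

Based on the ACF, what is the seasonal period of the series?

7

The largest autocorrelation is r_7 = 0.59; the remaining lags stay at or below 0.11.
The dominant spike at lag 7 indicates a seasonal period of 7.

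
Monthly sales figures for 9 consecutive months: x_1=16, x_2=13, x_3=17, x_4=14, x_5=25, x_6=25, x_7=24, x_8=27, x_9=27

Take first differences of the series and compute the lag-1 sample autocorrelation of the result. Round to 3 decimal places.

First differences Δx: -3, 4, -3, 11, 0, -1, 3, 0
Mean of differences = 1.3750
Numerator Σ(Δx_t−Δx̄)(Δx_{t+1}−Δx̄) = -81.1406
Denominator Σ(Δx_t−Δx̄)² = 149.8750
r_1(Δx) = -81.1406 / 149.8750 = -0.541

-0.541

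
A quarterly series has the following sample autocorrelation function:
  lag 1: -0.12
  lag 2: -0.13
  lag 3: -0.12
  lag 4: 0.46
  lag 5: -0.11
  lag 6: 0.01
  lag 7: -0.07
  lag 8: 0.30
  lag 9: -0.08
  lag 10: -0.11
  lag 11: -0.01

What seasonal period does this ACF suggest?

The largest autocorrelation is r_4 = 0.46, with a weaker echo at lag 8 (0.30); the remaining lags stay at or below 0.01.
The dominant spike at lag 4 indicates a seasonal period of 4.

4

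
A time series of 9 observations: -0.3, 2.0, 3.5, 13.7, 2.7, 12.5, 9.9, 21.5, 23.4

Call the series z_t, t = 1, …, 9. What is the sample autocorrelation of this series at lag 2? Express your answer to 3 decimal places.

Mean z̄ = (-0.3 + 2.0 + 3.5 + 13.7 + 2.7 + 12.5 + 9.9 + 21.5 + 23.4)/9 = 9.8778
Σ(z_t−z̄)(z_{t+2}−z̄) = (64.9116) + (-30.1106) + (45.7783) + (10.0227) + (-0.1595) + (30.4760) + (0.3005) = 121.2190
Denominator Σ(z_t−z̄)² = 597.2556
r_2 = 121.2190 / 597.2556 = 0.203

0.203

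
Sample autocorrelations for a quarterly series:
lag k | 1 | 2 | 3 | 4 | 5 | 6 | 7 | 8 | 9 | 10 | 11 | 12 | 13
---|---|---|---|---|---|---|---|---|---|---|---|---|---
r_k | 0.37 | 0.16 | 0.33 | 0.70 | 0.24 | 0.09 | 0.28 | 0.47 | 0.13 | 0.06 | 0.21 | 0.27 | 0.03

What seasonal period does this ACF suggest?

4

The largest autocorrelation is r_4 = 0.70, with a weaker echo at lag 8 (0.47); the remaining lags stay at or below 0.37. The elevated value at lag 1 (0.37), dropping to 0.16 at lag 2, reflects decaying short-term dependence rather than seasonality.
The dominant spike at lag 4 indicates a seasonal period of 4.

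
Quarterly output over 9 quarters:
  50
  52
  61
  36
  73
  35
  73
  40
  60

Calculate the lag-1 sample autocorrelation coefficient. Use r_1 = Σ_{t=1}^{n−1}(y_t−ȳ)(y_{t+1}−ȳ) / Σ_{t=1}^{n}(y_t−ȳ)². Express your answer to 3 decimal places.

-0.911

Mean ȳ = (50 + 52 + 61 + 36 + 73 + 35 + 73 + 40 + 60)/9 = 53.3333
Numerator Σ_{t=1}^{8}(y_t−ȳ)(y_{t+1}−ȳ) = -1551.7778
Denominator Σ(y_t−ȳ)² = 1704.0000
r_1 = -1551.7778 / 1704.0000 = -0.911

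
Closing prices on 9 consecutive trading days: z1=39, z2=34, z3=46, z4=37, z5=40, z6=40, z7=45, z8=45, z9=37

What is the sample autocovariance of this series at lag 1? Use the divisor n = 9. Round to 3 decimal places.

Mean z̄ = (39 + 34 + 46 + 37 + 40 + 40 + 45 + 45 + 37)/9 = 40.3333
Σ_{t=1}^{8}(z_t−z̄)(z_{t+1}−z̄) = -40.4444
γ_1 = -40.4444 / 9 = -4.494

-4.494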